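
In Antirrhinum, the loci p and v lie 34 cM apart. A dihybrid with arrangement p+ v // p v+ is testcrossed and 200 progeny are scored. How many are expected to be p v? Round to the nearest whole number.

34

A map distance of 34 cM corresponds to a recombination frequency of 0.340.
The F1 is p+ v / p v+, so p v is a recombinant gamete class with expected frequency r/2 = 0.340/2 = 0.1700.
Expected number = 0.1700 × 200 = 34.00 ≈ 34.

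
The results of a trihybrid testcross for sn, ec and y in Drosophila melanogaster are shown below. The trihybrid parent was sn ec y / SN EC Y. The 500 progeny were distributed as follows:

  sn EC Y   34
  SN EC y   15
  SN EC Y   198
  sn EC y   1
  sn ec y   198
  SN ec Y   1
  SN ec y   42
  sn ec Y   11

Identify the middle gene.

ec

The two rarest classes, sn EC y and SN ec Y, are the double crossovers. Comparing them with the parentals, only the ec allele has switched, so ec is the middle locus and the order is sn – ec – y.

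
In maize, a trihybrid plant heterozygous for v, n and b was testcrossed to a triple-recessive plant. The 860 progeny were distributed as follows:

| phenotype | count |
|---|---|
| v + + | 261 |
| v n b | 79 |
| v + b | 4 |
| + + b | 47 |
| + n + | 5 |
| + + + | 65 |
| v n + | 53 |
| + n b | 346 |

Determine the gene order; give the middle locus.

b

The two most frequent reciprocal classes, v + + and + n b, are the parental types, so the F1 was v + + / + n b.
The two rarest classes, v + b and + n +, are the double crossovers. Comparing them with the parentals, only the b allele has switched, so b is the middle locus and the order is n – b – v.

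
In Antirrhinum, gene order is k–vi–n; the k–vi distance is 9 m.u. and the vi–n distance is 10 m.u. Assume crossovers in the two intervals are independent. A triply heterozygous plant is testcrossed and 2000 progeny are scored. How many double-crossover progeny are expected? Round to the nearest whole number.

Map distances give recombination frequencies of 0.090 and 0.100 for the two intervals.
With no interference, expected double-crossover frequency = 0.090 × 0.100 = 0.00900.
Expected number = 0.00900 × 2000 = 18.00 ≈ 18.

18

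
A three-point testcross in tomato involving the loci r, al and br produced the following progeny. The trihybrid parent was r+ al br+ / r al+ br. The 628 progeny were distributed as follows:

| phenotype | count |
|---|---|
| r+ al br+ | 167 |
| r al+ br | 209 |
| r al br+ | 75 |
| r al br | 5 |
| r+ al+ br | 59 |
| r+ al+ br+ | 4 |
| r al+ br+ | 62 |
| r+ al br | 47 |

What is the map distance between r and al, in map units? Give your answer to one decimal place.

The two rarest classes, r+ al+ br+ and r al br, are the double crossovers. Comparing them with the parentals, only the al allele has switched, so al is the middle locus and the order is r – al – br.
Crossovers in the r–al interval produce the single-crossover classes r al br+ and r+ al+ br (75 + 59 = 134) plus the double crossovers (9).
RF(r–al) = (134 + 9) / 628 = 143/628 = 0.2277 → 22.8 map units.

22.8 map units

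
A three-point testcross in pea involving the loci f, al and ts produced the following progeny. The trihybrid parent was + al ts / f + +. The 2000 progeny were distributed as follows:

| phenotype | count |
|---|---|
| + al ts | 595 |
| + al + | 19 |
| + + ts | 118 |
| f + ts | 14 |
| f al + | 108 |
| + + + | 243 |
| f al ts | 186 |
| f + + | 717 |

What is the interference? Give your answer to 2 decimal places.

The two rarest classes, + al + and f + ts, are the double crossovers. Comparing them with the parentals, only the ts allele has switched, so ts is the middle locus and the order is al – ts – f.
al–ts: (226 + 33)/2000 = 0.1295; ts–f: (429 + 33)/2000 = 0.2310.
Expected DCO frequency = 0.1295 × 0.2310 ≈ 0.02991; observed = 33/2000 ≈ 0.01650.
Coefficient of coincidence = 0.01650/0.02991 ≈ 0.55; interference = 1 − 0.55 = 0.45.

0.45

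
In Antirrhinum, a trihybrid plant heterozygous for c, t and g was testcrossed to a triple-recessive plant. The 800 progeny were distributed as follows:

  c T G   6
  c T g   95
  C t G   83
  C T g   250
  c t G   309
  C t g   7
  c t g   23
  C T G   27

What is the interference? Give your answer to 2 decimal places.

0.14

The two most frequent reciprocal classes, C T g and c t G, are the parental types, so the F1 was C T g / c t G.
The two rarest classes, C t g and c T G, are the double crossovers. Comparing them with the parentals, only the t allele has switched, so t is the middle locus and the order is c – t – g.
c–t: (178 + 13)/800 = 0.2387; t–g: (50 + 13)/800 = 0.0788.
Expected DCO frequency = 0.2387 × 0.0788 ≈ 0.01881; observed = 13/800 ≈ 0.01625.
Coefficient of coincidence = 0.01625/0.01881 ≈ 0.86; interference = 1 − 0.86 = 0.14.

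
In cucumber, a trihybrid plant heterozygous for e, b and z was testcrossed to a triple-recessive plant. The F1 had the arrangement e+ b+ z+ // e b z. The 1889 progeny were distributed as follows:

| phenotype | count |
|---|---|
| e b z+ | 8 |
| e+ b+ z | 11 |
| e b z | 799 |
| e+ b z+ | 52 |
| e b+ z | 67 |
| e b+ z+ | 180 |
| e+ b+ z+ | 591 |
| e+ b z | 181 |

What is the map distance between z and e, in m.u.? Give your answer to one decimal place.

The two rarest classes, e+ b+ z and e b z+, are the double crossovers. Comparing them with the parentals, only the z allele has switched, so z is the middle locus and the order is e – z – b.
Crossovers in the e–z interval produce the single-crossover classes e b+ z+ and e+ b z (180 + 181 = 361) plus the double crossovers (19).
RF(e–z) = (361 + 19) / 1889 = 380/1889 = 0.2012 → 20.1 m.u.

20.1 m.u.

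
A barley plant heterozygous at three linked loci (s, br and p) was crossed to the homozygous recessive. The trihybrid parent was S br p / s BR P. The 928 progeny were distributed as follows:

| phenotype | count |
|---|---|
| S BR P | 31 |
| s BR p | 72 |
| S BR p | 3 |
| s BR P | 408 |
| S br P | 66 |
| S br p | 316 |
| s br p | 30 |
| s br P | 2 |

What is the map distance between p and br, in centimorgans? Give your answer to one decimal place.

15.4 centimorgans

The two rarest classes, S BR p and s br P, are the double crossovers. Comparing them with the parentals, only the br allele has switched, so br is the middle locus and the order is s – br – p.
Crossovers in the br–p interval produce the single-crossover classes S br P and s BR p (66 + 72 = 138) plus the double crossovers (5).
RF(br–p) = (138 + 5) / 928 = 143/928 = 0.1541 → 15.4 centimorgans.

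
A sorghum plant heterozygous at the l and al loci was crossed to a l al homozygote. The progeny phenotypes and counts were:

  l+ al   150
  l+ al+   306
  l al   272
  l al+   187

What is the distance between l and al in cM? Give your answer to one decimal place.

36.8 cM

The two most frequent classes, l+ al+ (306) and l al (272), are the parental types, so the F1 was l+ al+ / l al.
The recombinant classes are l+ al and l al+: 150 + 187 = 337.
Recombination frequency = 337/915 = 0.3683 ≈ 36.8%, i.e. 36.8 cM.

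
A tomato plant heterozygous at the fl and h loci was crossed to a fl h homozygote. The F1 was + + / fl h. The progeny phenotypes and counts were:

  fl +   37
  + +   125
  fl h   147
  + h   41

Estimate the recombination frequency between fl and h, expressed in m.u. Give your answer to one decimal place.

The recombinant classes are + h and fl +: 41 + 37 = 78.
Recombination frequency = 78/350 = 0.2229 ≈ 22.3%, i.e. 22.3 m.u.

22.3 m.u.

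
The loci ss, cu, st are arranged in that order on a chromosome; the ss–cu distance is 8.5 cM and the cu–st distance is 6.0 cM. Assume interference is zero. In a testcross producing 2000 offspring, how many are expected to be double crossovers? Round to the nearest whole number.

10

Map distances give recombination frequencies of 0.085 and 0.060 for the two intervals.
With no interference, expected double-crossover frequency = 0.085 × 0.060 = 0.00510.
Expected number = 0.00510 × 2000 = 10.20 ≈ 10.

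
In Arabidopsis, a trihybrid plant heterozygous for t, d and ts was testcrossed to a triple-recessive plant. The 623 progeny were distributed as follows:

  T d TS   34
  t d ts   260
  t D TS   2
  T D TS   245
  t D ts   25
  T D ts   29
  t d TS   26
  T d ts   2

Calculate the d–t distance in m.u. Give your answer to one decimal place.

10.1 m.u.

The two most frequent reciprocal classes, T D TS and t d ts, are the parental types, so the F1 was T D TS / t d ts.
The two rarest classes, t D TS and T d ts, are the double crossovers. Comparing them with the parentals, only the t allele has switched, so t is the middle locus and the order is ts – t – d.
Crossovers in the t–d interval produce the single-crossover classes T d TS and t D ts (34 + 25 = 59) plus the double crossovers (4).
RF(t–d) = (59 + 4) / 623 = 63/623 = 0.1011 → 10.1 m.u.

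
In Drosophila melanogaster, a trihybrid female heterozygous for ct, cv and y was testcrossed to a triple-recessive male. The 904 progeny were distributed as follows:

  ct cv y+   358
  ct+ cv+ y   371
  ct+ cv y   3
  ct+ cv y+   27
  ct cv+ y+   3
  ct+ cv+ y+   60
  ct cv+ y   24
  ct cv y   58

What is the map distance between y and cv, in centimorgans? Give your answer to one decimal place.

The two most frequent reciprocal classes, ct+ cv+ y and ct cv y+, are the parental types, so the F1 was ct+ cv+ y / ct cv y+.
The two rarest classes, ct+ cv y and ct cv+ y+, are the double crossovers. Comparing them with the parentals, only the cv allele has switched, so cv is the middle locus and the order is ct – cv – y.
Crossovers in the cv–y interval produce the single-crossover classes ct+ cv+ y+ and ct cv y (60 + 58 = 118) plus the double crossovers (6).
RF(cv–y) = (118 + 6) / 904 = 124/904 = 0.1372 → 13.7 centimorgans.

13.7 centimorgans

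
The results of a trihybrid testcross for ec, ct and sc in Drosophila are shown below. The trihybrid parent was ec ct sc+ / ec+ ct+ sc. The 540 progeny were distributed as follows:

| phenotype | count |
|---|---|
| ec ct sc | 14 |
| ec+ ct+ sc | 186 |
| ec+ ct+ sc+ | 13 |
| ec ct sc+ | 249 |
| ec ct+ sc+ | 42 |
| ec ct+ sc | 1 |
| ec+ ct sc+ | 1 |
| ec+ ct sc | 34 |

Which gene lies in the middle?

ec

The two rarest classes, ec+ ct sc+ and ec ct+ sc, are the double crossovers. Comparing them with the parentals, only the ec allele has switched, so ec is the middle locus and the order is sc – ec – ct.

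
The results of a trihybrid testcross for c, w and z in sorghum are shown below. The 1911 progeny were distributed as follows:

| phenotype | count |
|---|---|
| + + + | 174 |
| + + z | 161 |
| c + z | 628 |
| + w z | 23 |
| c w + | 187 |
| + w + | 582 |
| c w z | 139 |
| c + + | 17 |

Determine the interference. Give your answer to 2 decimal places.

0.44

The two most frequent reciprocal classes, + w + and c + z, are the parental types, so the F1 was + w + / c + z.
The two rarest classes, + w z and c + +, are the double crossovers. Comparing them with the parentals, only the z allele has switched, so z is the middle locus and the order is w – z – c.
w–z: (313 + 40)/1911 = 0.1847; z–c: (348 + 40)/1911 = 0.2030.
Expected DCO frequency = 0.1847 × 0.2030 ≈ 0.03749; observed = 40/1911 ≈ 0.02093.
Coefficient of coincidence = 0.02093/0.03749 ≈ 0.56; interference = 1 − 0.56 = 0.44.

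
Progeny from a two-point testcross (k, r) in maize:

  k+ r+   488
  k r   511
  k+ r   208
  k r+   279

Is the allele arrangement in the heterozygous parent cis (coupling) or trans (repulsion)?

cis

The two most frequent classes are k+ r+ (488) and k r (511); these are the parental (non-recombinant) types.
So the F1 carried k+ r+ on one chromosome and k r on the other — the recessive alleles are on the same chromosome (cis / coupling).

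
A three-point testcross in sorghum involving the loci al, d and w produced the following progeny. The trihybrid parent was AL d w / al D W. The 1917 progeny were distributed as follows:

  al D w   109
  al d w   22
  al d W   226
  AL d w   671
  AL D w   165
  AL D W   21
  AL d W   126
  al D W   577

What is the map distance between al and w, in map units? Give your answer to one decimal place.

14.5 map units

The two rarest classes, al d w and AL D W, are the double crossovers. Comparing them with the parentals, only the al allele has switched, so al is the middle locus and the order is d – al – w.
Crossovers in the al–w interval produce the single-crossover classes AL d W and al D w (126 + 109 = 235) plus the double crossovers (43).
RF(al–w) = (235 + 43) / 1917 = 278/1917 = 0.1450 → 14.5 map units.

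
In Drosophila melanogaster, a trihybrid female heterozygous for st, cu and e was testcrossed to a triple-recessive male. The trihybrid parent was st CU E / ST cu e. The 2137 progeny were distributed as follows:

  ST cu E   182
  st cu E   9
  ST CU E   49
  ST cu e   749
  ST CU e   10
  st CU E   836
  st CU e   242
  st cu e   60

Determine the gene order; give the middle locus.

cu

The two rarest classes, st cu E and ST CU e, are the double crossovers. Comparing them with the parentals, only the cu allele has switched, so cu is the middle locus and the order is e – cu – st.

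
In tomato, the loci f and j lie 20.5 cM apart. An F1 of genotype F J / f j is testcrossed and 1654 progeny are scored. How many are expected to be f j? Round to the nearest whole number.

657

A map distance of 20.5 cM corresponds to a recombination frequency of 0.205.
The F1 is F J / f j, so f j is a parental gamete class with expected frequency (1 − r)/2 = 0.795/2 = 0.3975.
Expected number = 0.3975 × 1654 = 657.47 ≈ 657.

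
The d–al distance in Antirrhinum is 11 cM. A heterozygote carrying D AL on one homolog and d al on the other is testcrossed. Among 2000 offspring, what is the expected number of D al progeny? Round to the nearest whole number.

A map distance of 11 cM corresponds to a recombination frequency of 0.110.
The F1 is D AL / d al, so D al is a recombinant gamete class with expected frequency r/2 = 0.110/2 = 0.0550.
Expected number = 0.0550 × 2000 = 110.00 ≈ 110.

110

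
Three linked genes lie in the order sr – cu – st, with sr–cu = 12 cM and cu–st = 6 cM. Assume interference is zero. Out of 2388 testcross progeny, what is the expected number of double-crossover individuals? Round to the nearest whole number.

Map distances give recombination frequencies of 0.120 and 0.060 for the two intervals.
With no interference, expected double-crossover frequency = 0.120 × 0.060 = 0.00720.
Expected number = 0.00720 × 2388 = 17.19 ≈ 17.

17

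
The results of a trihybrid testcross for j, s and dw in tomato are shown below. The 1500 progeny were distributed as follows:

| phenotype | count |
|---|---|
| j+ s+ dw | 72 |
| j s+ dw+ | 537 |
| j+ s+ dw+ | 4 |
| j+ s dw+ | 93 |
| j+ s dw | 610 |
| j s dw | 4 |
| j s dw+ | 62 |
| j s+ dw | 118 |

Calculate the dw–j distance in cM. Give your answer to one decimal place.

The two most frequent reciprocal classes, j s+ dw+ and j+ s dw, are the parental types, so the F1 was j s+ dw+ / j+ s dw.
The two rarest classes, j+ s+ dw+ and j s dw, are the double crossovers. Comparing them with the parentals, only the j allele has switched, so j is the middle locus and the order is dw – j – s.
Crossovers in the dw–j interval produce the single-crossover classes j s+ dw and j+ s dw+ (118 + 93 = 211) plus the double crossovers (8).
RF(dw–j) = (211 + 8) / 1500 = 219/1500 = 0.1460 → 14.6 cM.

14.6 cM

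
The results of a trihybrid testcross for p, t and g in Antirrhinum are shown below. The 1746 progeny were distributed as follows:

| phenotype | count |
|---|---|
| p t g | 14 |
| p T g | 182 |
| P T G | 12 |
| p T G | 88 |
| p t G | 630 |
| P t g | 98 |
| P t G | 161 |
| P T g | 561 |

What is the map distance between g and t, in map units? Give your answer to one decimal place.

The two most frequent reciprocal classes, p t G and P T g, are the parental types, so the F1 was p t G / P T g.
The two rarest classes, p t g and P T G, are the double crossovers. Comparing them with the parentals, only the g allele has switched, so g is the middle locus and the order is p – g – t.
Crossovers in the g–t interval produce the single-crossover classes p T G and P t g (88 + 98 = 186) plus the double crossovers (26).
RF(g–t) = (186 + 26) / 1746 = 212/1746 = 0.1214 → 12.1 map units.

12.1 map units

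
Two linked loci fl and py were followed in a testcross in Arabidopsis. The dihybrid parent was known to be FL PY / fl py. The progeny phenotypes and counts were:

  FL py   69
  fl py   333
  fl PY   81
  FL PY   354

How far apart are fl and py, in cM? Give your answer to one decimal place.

17.9 cM

The recombinant classes are FL py and fl PY: 69 + 81 = 150.
Recombination frequency = 150/837 = 0.1792 ≈ 17.9%, i.e. 17.9 cM.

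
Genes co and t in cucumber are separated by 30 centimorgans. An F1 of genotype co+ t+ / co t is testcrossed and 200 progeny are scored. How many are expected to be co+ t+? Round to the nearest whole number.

A map distance of 30 centimorgans corresponds to a recombination frequency of 0.300.
The F1 is co+ t+ / co t, so co+ t+ is a parental gamete class with expected frequency (1 − r)/2 = 0.700/2 = 0.3500.
Expected number = 0.3500 × 200 = 70.00 ≈ 70.

70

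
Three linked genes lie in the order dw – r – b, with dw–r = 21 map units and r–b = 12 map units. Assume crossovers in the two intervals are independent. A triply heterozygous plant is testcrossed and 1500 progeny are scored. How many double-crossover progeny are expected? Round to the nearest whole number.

38

Map distances give recombination frequencies of 0.210 and 0.120 for the two intervals.
With no interference, expected double-crossover frequency = 0.210 × 0.120 = 0.02520.
Expected number = 0.02520 × 1500 = 37.80 ≈ 38.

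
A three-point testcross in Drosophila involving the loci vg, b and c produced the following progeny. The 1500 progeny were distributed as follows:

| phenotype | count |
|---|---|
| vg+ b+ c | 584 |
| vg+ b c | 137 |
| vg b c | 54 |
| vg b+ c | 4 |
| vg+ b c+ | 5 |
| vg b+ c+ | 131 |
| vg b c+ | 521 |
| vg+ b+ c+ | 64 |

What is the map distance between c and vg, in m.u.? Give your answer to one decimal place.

8.5 m.u.

The two most frequent reciprocal classes, vg b c+ and vg+ b+ c, are the parental types, so the F1 was vg b c+ / vg+ b+ c.
The two rarest classes, vg+ b c+ and vg b+ c, are the double crossovers. Comparing them with the parentals, only the vg allele has switched, so vg is the middle locus and the order is c – vg – b.
Crossovers in the c–vg interval produce the single-crossover classes vg b c and vg+ b+ c+ (54 + 64 = 118) plus the double crossovers (9).
RF(c–vg) = (118 + 9) / 1500 = 127/1500 = 0.0847 → 8.5 m.u.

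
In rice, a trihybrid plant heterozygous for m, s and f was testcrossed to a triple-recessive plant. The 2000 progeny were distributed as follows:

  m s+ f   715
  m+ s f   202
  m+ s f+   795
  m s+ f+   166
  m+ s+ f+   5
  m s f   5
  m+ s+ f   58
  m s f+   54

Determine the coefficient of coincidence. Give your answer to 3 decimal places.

0.434

The two most frequent reciprocal classes, m+ s f+ and m s+ f, are the parental types, so the F1 was m+ s f+ / m s+ f.
The two rarest classes, m+ s+ f+ and m s f, are the double crossovers. Comparing them with the parentals, only the s allele has switched, so s is the middle locus and the order is m – s – f.
m–s: (112 + 10)/2000 = 0.0610; s–f: (368 + 10)/2000 = 0.1890.
Expected DCO frequency = 0.0610 × 0.1890 ≈ 0.01153; observed = 10/2000 ≈ 0.00500.
Coefficient of coincidence = 0.00500/0.01153 ≈ 0.434.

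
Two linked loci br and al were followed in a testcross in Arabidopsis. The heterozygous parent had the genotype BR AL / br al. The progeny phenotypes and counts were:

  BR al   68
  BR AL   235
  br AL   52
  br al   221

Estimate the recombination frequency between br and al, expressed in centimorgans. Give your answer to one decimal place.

20.8 centimorgans

The recombinant classes are BR al and br AL: 68 + 52 = 120.
Recombination frequency = 120/576 = 0.2083 ≈ 20.8%, i.e. 20.8 centimorgans.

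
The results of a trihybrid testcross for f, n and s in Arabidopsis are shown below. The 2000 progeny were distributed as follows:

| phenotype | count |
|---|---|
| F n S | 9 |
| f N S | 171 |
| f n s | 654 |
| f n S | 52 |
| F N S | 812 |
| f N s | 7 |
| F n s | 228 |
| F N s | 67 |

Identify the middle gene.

n

The two most frequent reciprocal classes, f n s and F N S, are the parental types, so the F1 was f n s / F N S.
The two rarest classes, f N s and F n S, are the double crossovers. Comparing them with the parentals, only the n allele has switched, so n is the middle locus and the order is f – n – s.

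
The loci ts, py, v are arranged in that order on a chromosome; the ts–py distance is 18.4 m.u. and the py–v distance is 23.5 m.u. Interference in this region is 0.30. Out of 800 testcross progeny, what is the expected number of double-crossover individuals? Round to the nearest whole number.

24

Map distances give recombination frequencies of 0.184 and 0.235 for the two intervals.
With interference 0.30 (so coincidence = 0.70), expected double-crossover frequency = 0.184 × 0.235 × 0.70 = 0.03027.
Expected number = 0.03027 × 800 = 24.21 ≈ 24.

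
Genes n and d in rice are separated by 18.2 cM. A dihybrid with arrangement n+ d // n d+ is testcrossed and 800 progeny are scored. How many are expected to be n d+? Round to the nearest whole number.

A map distance of 18.2 cM corresponds to a recombination frequency of 0.182.
The F1 is n+ d / n d+, so n d+ is a parental gamete class with expected frequency (1 − r)/2 = 0.818/2 = 0.4090.
Expected number = 0.4090 × 800 = 327.20 ≈ 327.

327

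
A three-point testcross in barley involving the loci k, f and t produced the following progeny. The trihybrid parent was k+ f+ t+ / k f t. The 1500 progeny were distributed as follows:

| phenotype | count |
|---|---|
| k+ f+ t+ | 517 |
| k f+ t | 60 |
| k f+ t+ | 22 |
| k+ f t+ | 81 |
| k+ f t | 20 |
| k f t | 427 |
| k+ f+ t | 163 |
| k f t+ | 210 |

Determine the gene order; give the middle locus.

The two rarest classes, k f+ t+ and k+ f t, are the double crossovers. Comparing them with the parentals, only the k allele has switched, so k is the middle locus and the order is f – k – t.

k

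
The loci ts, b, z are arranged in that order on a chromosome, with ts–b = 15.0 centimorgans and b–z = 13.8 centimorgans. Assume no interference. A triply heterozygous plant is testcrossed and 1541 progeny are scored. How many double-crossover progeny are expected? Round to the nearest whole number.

Map distances give recombination frequencies of 0.150 and 0.138 for the two intervals.
With no interference, expected double-crossover frequency = 0.150 × 0.138 = 0.02070.
Expected number = 0.02070 × 1541 = 31.90 ≈ 32.

32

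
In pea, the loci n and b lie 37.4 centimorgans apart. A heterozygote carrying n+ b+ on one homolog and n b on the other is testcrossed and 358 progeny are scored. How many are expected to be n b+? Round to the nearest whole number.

67

A map distance of 37.4 centimorgans corresponds to a recombination frequency of 0.374.
The F1 is n+ b+ / n b, so n b+ is a recombinant gamete class with expected frequency r/2 = 0.374/2 = 0.1870.
Expected number = 0.1870 × 358 = 66.95 ≈ 67.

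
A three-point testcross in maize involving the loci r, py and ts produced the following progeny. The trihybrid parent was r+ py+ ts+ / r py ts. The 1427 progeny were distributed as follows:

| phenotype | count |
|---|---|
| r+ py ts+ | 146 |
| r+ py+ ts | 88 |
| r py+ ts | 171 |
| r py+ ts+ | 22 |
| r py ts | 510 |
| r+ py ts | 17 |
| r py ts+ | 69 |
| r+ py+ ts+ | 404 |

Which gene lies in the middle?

r

The two rarest classes, r py+ ts+ and r+ py ts, are the double crossovers. Comparing them with the parentals, only the r allele has switched, so r is the middle locus and the order is py – r – ts.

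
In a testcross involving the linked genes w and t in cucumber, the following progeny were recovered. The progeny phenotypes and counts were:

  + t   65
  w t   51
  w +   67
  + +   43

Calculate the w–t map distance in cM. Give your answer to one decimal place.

41.6 cM

The two most frequent classes, + t (65) and w + (67), are the parental types, so the F1 was + t / w +.
The recombinant classes are + + and w t: 43 + 51 = 94.
Recombination frequency = 94/226 = 0.4159 ≈ 41.6%, i.e. 41.6 cM.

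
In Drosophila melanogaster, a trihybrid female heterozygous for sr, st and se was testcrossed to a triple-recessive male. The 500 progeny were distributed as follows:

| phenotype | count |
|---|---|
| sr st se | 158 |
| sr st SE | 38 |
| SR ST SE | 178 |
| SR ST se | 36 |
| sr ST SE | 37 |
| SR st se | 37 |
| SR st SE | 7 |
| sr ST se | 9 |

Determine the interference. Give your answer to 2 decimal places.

0.01

The two most frequent reciprocal classes, SR ST SE and sr st se, are the parental types, so the F1 was SR ST SE / sr st se.
The two rarest classes, SR st SE and sr ST se, are the double crossovers. Comparing them with the parentals, only the st allele has switched, so st is the middle locus and the order is sr – st – se.
sr–st: (74 + 16)/500 = 0.1800; st–se: (74 + 16)/500 = 0.1800.
Expected DCO frequency = 0.1800 × 0.1800 ≈ 0.03240; observed = 16/500 ≈ 0.03200.
Coefficient of coincidence = 0.03200/0.03240 ≈ 0.99; interference = 1 − 0.99 = 0.01.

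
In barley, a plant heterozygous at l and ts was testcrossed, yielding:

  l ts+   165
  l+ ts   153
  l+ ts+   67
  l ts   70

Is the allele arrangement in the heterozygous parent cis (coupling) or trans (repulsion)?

The two most frequent classes are l+ ts (153) and l ts+ (165); these are the parental (non-recombinant) types.
So the F1 carried l+ ts on one chromosome and l ts+ on the other — the recessive alleles are on opposite chromosomes (trans / repulsion).

trans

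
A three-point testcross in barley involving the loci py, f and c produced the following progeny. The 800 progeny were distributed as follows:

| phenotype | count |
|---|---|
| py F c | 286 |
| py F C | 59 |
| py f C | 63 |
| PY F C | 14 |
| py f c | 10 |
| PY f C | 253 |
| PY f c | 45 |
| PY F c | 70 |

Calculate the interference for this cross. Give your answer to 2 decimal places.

0.04

The two most frequent reciprocal classes, PY f C and py F c, are the parental types, so the F1 was PY f C / py F c.
The two rarest classes, PY F C and py f c, are the double crossovers. Comparing them with the parentals, only the f allele has switched, so f is the middle locus and the order is py – f – c.
py–f: (133 + 24)/800 = 0.1963; f–c: (104 + 24)/800 = 0.1600.
Expected DCO frequency = 0.1963 × 0.1600 ≈ 0.03141; observed = 24/800 ≈ 0.03000.
Coefficient of coincidence = 0.03000/0.03141 ≈ 0.96; interference = 1 − 0.96 = 0.04.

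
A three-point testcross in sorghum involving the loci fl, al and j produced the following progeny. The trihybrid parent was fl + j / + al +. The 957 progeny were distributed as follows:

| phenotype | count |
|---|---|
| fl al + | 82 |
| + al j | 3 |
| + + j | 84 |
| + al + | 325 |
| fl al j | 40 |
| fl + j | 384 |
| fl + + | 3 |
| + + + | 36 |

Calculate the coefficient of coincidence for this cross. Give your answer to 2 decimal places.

The two rarest classes, fl + + and + al j, are the double crossovers. Comparing them with the parentals, only the j allele has switched, so j is the middle locus and the order is fl – j – al.
fl–j: (166 + 6)/957 = 0.1797; j–al: (76 + 6)/957 = 0.0857.
Expected DCO frequency = 0.1797 × 0.0857 ≈ 0.01540; observed = 6/957 ≈ 0.00627.
Coefficient of coincidence = 0.00627/0.01540 ≈ 0.41.

0.41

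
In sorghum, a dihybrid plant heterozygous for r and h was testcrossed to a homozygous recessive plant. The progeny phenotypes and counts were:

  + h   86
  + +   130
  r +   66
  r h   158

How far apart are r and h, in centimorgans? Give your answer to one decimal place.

34.5 centimorgans

The two most frequent classes, + + (130) and r h (158), are the parental types, so the F1 was + + / r h.
The recombinant classes are + h and r +: 86 + 66 = 152.
Recombination frequency = 152/440 = 0.3455 ≈ 34.5%, i.e. 34.5 centimorgans.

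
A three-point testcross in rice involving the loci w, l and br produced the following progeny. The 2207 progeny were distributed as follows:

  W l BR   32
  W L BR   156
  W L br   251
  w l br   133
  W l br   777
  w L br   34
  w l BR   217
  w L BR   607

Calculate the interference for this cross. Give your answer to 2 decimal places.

The two most frequent reciprocal classes, W l br and w L BR, are the parental types, so the F1 was W l br / w L BR.
The two rarest classes, W l BR and w L br, are the double crossovers. Comparing them with the parentals, only the br allele has switched, so br is the middle locus and the order is w – br – l.
w–br: (289 + 66)/2207 = 0.1609; br–l: (468 + 66)/2207 = 0.2420.
Expected DCO frequency = 0.1609 × 0.2420 ≈ 0.03894; observed = 66/2207 ≈ 0.02990.
Coefficient of coincidence = 0.02990/0.03894 ≈ 0.77; interference = 1 − 0.77 = 0.23.

0.23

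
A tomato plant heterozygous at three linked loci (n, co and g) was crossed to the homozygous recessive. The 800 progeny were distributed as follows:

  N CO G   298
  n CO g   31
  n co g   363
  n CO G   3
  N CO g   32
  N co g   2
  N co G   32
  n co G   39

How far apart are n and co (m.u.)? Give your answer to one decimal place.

8.5 m.u.

The two most frequent reciprocal classes, N CO G and n co g, are the parental types, so the F1 was N CO G / n co g.
The two rarest classes, n CO G and N co g, are the double crossovers. Comparing them with the parentals, only the n allele has switched, so n is the middle locus and the order is co – n – g.
Crossovers in the co–n interval produce the single-crossover classes N co G and n CO g (32 + 31 = 63) plus the double crossovers (5).
RF(co–n) = (63 + 5) / 800 = 68/800 = 0.0850 → 8.5 m.u.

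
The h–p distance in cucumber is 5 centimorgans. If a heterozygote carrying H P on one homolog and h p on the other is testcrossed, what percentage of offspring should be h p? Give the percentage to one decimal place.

A map distance of 5 centimorgans corresponds to a recombination frequency of 0.050.
The F1 is H P / h p, so h p is a parental gamete class with expected frequency (1 − r)/2 = 0.950/2 = 0.4750.
That is 0.4750 = 47.5% of the progeny.

47.5%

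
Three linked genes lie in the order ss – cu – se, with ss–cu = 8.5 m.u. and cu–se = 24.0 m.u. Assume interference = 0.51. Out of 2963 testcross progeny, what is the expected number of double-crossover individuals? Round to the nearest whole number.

Map distances give recombination frequencies of 0.085 and 0.240 for the two intervals.
With interference 0.51 (so coincidence = 0.49), expected double-crossover frequency = 0.085 × 0.240 × 0.49 = 0.01000.
Expected number = 0.01000 × 2963 = 29.62 ≈ 30.

30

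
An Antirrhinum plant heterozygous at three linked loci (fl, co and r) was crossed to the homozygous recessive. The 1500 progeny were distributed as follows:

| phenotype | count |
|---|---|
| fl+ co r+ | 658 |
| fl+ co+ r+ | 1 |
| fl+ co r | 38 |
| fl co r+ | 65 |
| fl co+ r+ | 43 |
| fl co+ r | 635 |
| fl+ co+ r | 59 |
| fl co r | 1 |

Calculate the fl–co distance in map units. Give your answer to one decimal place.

The two most frequent reciprocal classes, fl+ co r+ and fl co+ r, are the parental types, so the F1 was fl+ co r+ / fl co+ r.
The two rarest classes, fl+ co+ r+ and fl co r, are the double crossovers. Comparing them with the parentals, only the co allele has switched, so co is the middle locus and the order is r – co – fl.
Crossovers in the co–fl interval produce the single-crossover classes fl co r+ and fl+ co+ r (65 + 59 = 124) plus the double crossovers (2).
RF(co–fl) = (124 + 2) / 1500 = 126/1500 = 0.0840 → 8.4 map units.

8.4 map units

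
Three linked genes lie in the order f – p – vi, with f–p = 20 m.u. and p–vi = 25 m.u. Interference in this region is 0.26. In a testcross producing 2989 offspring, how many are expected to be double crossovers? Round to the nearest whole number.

111

Map distances give recombination frequencies of 0.200 and 0.250 for the two intervals.
With interference 0.26 (so coincidence = 0.74), expected double-crossover frequency = 0.200 × 0.250 × 0.74 = 0.03700.
Expected number = 0.03700 × 2989 = 110.59 ≈ 111.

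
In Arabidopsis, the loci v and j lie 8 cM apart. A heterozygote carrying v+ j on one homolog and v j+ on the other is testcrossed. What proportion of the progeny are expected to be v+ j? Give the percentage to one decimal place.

46.0%

A map distance of 8 cM corresponds to a recombination frequency of 0.080.
The F1 is v+ j / v j+, so v+ j is a parental gamete class with expected frequency (1 − r)/2 = 0.920/2 = 0.4600.
That is 0.4600 = 46.0% of the progeny.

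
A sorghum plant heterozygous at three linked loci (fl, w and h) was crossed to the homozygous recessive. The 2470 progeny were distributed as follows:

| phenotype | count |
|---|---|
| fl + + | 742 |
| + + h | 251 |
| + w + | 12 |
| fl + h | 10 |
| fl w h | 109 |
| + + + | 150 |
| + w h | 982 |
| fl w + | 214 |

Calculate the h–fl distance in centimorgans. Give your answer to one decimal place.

The two most frequent reciprocal classes, fl + + and + w h, are the parental types, so the F1 was fl + + / + w h.
The two rarest classes, fl + h and + w +, are the double crossovers. Comparing them with the parentals, only the h allele has switched, so h is the middle locus and the order is fl – h – w.
Crossovers in the fl–h interval produce the single-crossover classes + + + and fl w h (150 + 109 = 259) plus the double crossovers (22).
RF(fl–h) = (259 + 22) / 2470 = 281/2470 = 0.1138 → 11.4 centimorgans.

11.4 centimorgans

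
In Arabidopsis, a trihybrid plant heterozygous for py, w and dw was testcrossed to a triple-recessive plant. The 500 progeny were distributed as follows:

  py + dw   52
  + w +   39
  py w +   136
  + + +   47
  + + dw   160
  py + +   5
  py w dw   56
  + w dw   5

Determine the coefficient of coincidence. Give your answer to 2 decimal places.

0.44

The two most frequent reciprocal classes, py w + and + + dw, are the parental types, so the F1 was py w + / + + dw.
The two rarest classes, py + + and + w dw, are the double crossovers. Comparing them with the parentals, only the w allele has switched, so w is the middle locus and the order is dw – w – py.
dw–w: (103 + 10)/500 = 0.2260; w–py: (91 + 10)/500 = 0.2020.
Expected DCO frequency = 0.2260 × 0.2020 ≈ 0.04565; observed = 10/500 ≈ 0.02000.
Coefficient of coincidence = 0.02000/0.04565 ≈ 0.44.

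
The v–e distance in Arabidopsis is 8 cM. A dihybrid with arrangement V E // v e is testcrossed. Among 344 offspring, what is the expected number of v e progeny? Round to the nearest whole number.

158

A map distance of 8 cM corresponds to a recombination frequency of 0.080.
The F1 is V E / v e, so v e is a parental gamete class with expected frequency (1 − r)/2 = 0.920/2 = 0.4600.
Expected number = 0.4600 × 344 = 158.24 ≈ 158.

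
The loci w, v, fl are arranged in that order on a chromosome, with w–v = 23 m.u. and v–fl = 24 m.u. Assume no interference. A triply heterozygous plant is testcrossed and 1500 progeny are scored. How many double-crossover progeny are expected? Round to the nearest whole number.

Map distances give recombination frequencies of 0.230 and 0.240 for the two intervals.
With no interference, expected double-crossover frequency = 0.230 × 0.240 = 0.05520.
Expected number = 0.05520 × 1500 = 82.80 ≈ 83.

83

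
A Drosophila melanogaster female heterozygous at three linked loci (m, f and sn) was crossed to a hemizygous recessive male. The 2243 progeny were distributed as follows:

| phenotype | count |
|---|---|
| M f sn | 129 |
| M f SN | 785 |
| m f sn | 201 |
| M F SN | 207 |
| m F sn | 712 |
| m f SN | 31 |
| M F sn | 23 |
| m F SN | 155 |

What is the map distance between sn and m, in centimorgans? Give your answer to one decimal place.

The two most frequent reciprocal classes, M f SN and m F sn, are the parental types, so the F1 was M f SN / m F sn.
The two rarest classes, m f SN and M F sn, are the double crossovers. Comparing them with the parentals, only the m allele has switched, so m is the middle locus and the order is sn – m – f.
Crossovers in the sn–m interval produce the single-crossover classes M f sn and m F SN (129 + 155 = 284) plus the double crossovers (54).
RF(sn–m) = (284 + 54) / 2243 = 338/2243 = 0.1507 → 15.1 centimorgans.

15.1 centimorgans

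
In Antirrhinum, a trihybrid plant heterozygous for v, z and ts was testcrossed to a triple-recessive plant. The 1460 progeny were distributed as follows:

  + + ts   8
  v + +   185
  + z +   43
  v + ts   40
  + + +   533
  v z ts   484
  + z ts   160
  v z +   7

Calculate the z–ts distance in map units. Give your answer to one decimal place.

6.7 map units

The two most frequent reciprocal classes, + + + and v z ts, are the parental types, so the F1 was + + + / v z ts.
The two rarest classes, + + ts and v z +, are the double crossovers. Comparing them with the parentals, only the ts allele has switched, so ts is the middle locus and the order is v – ts – z.
Crossovers in the ts–z interval produce the single-crossover classes + z + and v + ts (43 + 40 = 83) plus the double crossovers (15).
RF(ts–z) = (83 + 15) / 1460 = 98/1460 = 0.0671 → 6.7 map units.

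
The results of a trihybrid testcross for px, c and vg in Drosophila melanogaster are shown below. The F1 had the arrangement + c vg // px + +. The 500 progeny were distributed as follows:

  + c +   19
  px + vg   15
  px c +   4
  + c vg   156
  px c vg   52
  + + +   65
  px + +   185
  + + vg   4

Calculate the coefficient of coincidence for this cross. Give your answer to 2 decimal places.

The two rarest classes, + + vg and px c +, are the double crossovers. Comparing them with the parentals, only the c allele has switched, so c is the middle locus and the order is px – c – vg.
px–c: (117 + 8)/500 = 0.2500; c–vg: (34 + 8)/500 = 0.0840.
Expected DCO frequency = 0.2500 × 0.0840 ≈ 0.02100; observed = 8/500 ≈ 0.01600.
Coefficient of coincidence = 0.01600/0.02100 ≈ 0.76.

0.76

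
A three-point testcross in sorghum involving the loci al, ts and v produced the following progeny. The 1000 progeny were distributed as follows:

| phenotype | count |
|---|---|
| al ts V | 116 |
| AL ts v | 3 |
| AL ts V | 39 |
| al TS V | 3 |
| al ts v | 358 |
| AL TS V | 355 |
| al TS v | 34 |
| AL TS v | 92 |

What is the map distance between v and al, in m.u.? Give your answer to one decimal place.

21.4 m.u.

The two most frequent reciprocal classes, AL TS V and al ts v, are the parental types, so the F1 was AL TS V / al ts v.
The two rarest classes, al TS V and AL ts v, are the double crossovers. Comparing them with the parentals, only the al allele has switched, so al is the middle locus and the order is ts – al – v.
Crossovers in the al–v interval produce the single-crossover classes AL TS v and al ts V (92 + 116 = 208) plus the double crossovers (6).
RF(al–v) = (208 + 6) / 1000 = 214/1000 = 0.2140 → 21.4 m.u.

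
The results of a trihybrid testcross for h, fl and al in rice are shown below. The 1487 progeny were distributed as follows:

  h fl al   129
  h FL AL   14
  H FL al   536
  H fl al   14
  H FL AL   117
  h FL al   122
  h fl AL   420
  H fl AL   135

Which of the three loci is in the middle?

The two most frequent reciprocal classes, H FL al and h fl AL, are the parental types, so the F1 was H FL al / h fl AL.
The two rarest classes, H fl al and h FL AL, are the double crossovers. Comparing them with the parentals, only the fl allele has switched, so fl is the middle locus and the order is h – fl – al.

fl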